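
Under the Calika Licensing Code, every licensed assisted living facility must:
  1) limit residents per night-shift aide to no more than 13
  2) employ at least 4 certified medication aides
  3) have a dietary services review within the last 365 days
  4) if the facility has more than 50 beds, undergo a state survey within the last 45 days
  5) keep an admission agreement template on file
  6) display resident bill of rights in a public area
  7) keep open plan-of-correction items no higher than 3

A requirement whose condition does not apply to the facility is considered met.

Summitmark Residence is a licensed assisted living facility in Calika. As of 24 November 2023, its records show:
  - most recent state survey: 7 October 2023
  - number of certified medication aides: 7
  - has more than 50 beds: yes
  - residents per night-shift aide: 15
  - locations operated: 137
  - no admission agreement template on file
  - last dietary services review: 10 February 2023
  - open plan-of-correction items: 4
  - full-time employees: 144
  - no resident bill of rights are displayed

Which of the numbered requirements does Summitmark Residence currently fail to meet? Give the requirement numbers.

1, 4, 5, 6, 7

1. residents per night-shift aide 15 > 13 → not met
2. certified medication aides 7 ≥ 4 → met
3. dietary services review 287 days ago vs limit 365 → met
4. condition 'has more than 50 beds' holds; state survey 48 days ago vs limit 45 → not met
5. admission agreement template absent → not met
6. resident bill of rights absent → not met
7. open plan-of-correction items 4 > 3 → not met
Not met: 1, 4, 5, 6, 7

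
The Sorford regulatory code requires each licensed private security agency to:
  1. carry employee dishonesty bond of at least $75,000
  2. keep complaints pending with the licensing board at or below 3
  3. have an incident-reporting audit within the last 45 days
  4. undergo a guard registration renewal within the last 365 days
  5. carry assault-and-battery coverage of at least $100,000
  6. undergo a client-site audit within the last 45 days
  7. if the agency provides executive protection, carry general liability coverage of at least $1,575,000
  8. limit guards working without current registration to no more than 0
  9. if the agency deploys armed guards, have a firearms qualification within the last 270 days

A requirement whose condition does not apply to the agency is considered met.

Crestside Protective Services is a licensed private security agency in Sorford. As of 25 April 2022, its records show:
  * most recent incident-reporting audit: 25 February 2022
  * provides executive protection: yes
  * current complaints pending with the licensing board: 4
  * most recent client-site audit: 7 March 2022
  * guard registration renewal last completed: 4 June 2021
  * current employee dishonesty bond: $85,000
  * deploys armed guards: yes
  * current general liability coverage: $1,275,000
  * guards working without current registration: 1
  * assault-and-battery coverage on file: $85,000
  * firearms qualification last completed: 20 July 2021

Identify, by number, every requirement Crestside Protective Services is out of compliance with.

1. employee dishonesty bond $85,000 ≥ $75,000 → met
2. complaints pending with the licensing board 4 > 3 → not met
3. incident-reporting audit 59 days ago vs limit 45 → not met
4. guard registration renewal 325 days ago vs limit 365 → met
5. assault-and-battery coverage $85,000 < $100,000 → not met
6. client-site audit 49 days ago vs limit 45 → not met
7. condition 'provides executive protection' holds; general liability coverage $1,275,000 < $1,575,000 → not met
8. guards working without current registration 1 > 0 → not met
9. condition 'deploys armed guards' holds; firearms qualification 279 days ago vs limit 270 → not met
Not met: 2, 3, 5, 6, 7, 8, 9

2, 3, 5, 6, 7, 8, 9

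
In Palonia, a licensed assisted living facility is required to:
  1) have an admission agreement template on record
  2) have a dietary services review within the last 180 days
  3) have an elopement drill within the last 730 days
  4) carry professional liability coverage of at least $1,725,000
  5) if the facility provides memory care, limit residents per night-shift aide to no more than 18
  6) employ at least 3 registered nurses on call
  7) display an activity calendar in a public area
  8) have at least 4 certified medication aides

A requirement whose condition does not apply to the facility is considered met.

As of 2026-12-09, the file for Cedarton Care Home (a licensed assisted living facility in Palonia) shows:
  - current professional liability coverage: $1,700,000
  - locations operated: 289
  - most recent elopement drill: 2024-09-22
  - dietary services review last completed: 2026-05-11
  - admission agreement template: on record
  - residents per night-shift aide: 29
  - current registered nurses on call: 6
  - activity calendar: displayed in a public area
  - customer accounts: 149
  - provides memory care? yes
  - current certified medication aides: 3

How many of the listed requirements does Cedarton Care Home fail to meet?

1. admission agreement template present → met
2. dietary services review 212 days ago vs limit 180 → not met
3. elopement drill 808 days ago vs limit 730 → not met
4. professional liability coverage $1,700,000 < $1,725,000 → not met
5. condition 'provides memory care' holds; residents per night-shift aide 29 > 18 → not met
6. registered nurses on call 6 ≥ 3 → met
7. activity calendar present → met
8. certified medication aides 3 < 4 → not met
Not met: 5 of 8

5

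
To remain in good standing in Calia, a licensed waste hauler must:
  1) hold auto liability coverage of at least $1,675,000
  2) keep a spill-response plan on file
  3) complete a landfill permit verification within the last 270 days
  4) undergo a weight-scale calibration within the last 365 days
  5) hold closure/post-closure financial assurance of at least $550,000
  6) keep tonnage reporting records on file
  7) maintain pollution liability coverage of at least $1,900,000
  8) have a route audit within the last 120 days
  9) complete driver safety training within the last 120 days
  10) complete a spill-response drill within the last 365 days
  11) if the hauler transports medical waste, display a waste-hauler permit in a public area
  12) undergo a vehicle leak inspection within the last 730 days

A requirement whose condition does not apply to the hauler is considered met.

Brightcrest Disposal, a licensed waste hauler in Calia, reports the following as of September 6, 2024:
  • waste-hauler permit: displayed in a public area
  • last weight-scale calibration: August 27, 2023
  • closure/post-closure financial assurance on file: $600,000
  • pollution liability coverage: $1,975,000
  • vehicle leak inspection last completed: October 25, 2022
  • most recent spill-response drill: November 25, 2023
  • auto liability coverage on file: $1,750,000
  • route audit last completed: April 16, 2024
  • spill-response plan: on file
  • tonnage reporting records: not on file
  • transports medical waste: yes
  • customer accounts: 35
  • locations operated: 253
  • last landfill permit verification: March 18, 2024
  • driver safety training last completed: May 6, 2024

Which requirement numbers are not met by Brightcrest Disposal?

1. auto liability coverage $1,750,000 ≥ $1,675,000 → met
2. spill-response plan present → met
3. landfill permit verification 172 days ago vs limit 270 → met
4. weight-scale calibration 376 days ago vs limit 365 → not met
5. closure/post-closure financial assurance $600,000 ≥ $550,000 → met
6. tonnage reporting records absent → not met
7. pollution liability coverage $1,975,000 ≥ $1,900,000 → met
8. route audit 143 days ago vs limit 120 → not met
9. driver safety training 123 days ago vs limit 120 → not met
10. spill-response drill 286 days ago vs limit 365 → met
11. condition 'transports medical waste' holds; waste-hauler permit present → met
12. vehicle leak inspection 682 days ago vs limit 730 → met
Not met: 4, 6, 8, 9

4, 6, 8, 9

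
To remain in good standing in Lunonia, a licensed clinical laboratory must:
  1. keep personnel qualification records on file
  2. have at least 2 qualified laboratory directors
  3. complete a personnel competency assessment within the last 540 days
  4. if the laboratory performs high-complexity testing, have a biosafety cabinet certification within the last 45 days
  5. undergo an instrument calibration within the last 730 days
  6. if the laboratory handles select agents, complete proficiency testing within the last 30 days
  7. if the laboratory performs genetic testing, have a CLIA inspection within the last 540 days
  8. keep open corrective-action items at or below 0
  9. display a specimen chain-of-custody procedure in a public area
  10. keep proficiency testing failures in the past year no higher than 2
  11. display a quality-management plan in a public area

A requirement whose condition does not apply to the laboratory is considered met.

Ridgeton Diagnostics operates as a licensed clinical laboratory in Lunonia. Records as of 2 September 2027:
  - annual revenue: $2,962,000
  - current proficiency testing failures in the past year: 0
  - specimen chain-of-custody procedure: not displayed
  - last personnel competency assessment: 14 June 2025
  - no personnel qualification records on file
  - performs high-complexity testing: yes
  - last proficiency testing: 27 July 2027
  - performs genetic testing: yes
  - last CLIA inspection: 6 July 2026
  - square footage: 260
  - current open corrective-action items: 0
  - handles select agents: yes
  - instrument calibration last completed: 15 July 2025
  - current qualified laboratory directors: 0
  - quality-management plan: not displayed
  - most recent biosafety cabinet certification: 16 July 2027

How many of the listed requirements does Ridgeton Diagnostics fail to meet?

1. personnel qualification records absent → not met
2. qualified laboratory directors 0 < 2 → not met
3. personnel competency assessment 810 days ago vs limit 540 → not met
4. condition 'performs high-complexity testing' holds; biosafety cabinet certification 48 days ago vs limit 45 → not met
5. instrument calibration 779 days ago vs limit 730 → not met
6. condition 'handles select agents' holds; proficiency testing 37 days ago vs limit 30 → not met
7. condition 'performs genetic testing' holds; CLIA inspection 423 days ago vs limit 540 → met
8. open corrective-action items 0 ≤ 0 → met
9. specimen chain-of-custody procedure absent → not met
10. proficiency testing failures in the past year 0 ≤ 2 → met
11. quality-management plan absent → not met
Not met: 8 of 11

8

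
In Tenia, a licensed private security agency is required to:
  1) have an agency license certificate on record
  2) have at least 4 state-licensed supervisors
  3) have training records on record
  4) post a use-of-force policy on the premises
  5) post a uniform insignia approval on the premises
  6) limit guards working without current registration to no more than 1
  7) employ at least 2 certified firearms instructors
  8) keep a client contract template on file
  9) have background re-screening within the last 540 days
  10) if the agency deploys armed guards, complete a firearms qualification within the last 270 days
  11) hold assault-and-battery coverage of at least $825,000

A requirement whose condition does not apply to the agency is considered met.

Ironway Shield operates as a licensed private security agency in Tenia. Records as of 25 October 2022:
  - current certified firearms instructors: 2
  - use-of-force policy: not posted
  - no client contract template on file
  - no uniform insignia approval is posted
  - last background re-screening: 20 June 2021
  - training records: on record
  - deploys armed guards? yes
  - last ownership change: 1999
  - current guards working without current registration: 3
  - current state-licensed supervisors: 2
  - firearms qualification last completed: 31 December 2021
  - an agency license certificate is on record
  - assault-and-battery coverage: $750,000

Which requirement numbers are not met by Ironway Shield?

2, 4, 5, 6, 8, 10, 11

1. agency license certificate present → met
2. state-licensed supervisors 2 < 4 → not met
3. training records present → met
4. use-of-force policy absent → not met
5. uniform insignia approval absent → not met
6. guards working without current registration 3 > 1 → not met
7. certified firearms instructors 2 ≥ 2 → met
8. client contract template absent → not met
9. background re-screening 492 days ago vs limit 540 → met
10. condition 'deploys armed guards' holds; firearms qualification 298 days ago vs limit 270 → not met
11. assault-and-battery coverage $750,000 < $825,000 → not met
Not met: 2, 4, 5, 6, 8, 10, 11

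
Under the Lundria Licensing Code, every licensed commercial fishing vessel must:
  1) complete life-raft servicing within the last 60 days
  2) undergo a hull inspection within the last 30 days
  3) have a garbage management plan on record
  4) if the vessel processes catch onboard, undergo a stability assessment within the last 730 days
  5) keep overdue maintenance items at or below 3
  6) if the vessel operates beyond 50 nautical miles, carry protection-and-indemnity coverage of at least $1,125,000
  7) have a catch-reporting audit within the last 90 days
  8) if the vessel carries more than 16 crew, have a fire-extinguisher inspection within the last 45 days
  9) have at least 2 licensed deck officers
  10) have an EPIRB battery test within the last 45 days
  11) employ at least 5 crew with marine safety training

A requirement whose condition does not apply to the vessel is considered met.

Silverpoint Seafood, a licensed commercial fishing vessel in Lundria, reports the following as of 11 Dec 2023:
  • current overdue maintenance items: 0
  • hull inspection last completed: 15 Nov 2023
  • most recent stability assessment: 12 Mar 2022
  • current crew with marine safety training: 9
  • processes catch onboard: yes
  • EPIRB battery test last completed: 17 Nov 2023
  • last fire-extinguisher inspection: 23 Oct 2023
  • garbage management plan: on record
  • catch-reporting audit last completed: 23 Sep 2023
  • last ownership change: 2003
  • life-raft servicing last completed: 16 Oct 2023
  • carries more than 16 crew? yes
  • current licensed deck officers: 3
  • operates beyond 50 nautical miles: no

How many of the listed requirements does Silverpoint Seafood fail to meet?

1

1. life-raft servicing 56 days ago vs limit 60 → met
2. hull inspection 26 days ago vs limit 30 → met
3. garbage management plan present → met
4. condition 'processes catch onboard' holds; stability assessment 639 days ago vs limit 730 → met
5. overdue maintenance items 0 ≤ 3 → met
6. condition 'operates beyond 50 nautical miles' does not hold → requirement n/a → met
7. catch-reporting audit 79 days ago vs limit 90 → met
8. condition 'carries more than 16 crew' holds; fire-extinguisher inspection 49 days ago vs limit 45 → not met
9. licensed deck officers 3 ≥ 2 → met
10. EPIRB battery test 24 days ago vs limit 45 → met
11. crew with marine safety training 9 ≥ 5 → met
Not met: 1 of 11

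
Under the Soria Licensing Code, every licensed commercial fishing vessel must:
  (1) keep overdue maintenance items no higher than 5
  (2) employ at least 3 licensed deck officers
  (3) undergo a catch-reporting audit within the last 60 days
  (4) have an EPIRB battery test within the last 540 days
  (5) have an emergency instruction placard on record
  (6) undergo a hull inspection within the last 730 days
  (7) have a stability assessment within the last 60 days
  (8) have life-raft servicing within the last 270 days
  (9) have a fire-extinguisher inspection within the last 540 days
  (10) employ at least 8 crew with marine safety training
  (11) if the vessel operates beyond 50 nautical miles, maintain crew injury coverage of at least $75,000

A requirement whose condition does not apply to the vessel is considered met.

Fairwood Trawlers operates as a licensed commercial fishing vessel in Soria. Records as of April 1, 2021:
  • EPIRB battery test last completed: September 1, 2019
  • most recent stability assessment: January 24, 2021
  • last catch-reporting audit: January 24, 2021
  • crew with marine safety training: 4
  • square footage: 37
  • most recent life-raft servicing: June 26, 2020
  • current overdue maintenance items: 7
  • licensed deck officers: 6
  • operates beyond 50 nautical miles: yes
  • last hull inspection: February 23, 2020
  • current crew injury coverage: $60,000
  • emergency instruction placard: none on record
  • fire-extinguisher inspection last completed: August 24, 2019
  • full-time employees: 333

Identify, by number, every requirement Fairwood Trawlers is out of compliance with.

1, 3, 4, 5, 7, 8, 9, 10, 11

1. overdue maintenance items 7 > 5 → not met
2. licensed deck officers 6 ≥ 3 → met
3. catch-reporting audit 67 days ago vs limit 60 → not met
4. EPIRB battery test 578 days ago vs limit 540 → not met
5. emergency instruction placard absent → not met
6. hull inspection 403 days ago vs limit 730 → met
7. stability assessment 67 days ago vs limit 60 → not met
8. life-raft servicing 279 days ago vs limit 270 → not met
9. fire-extinguisher inspection 586 days ago vs limit 540 → not met
10. crew with marine safety training 4 < 8 → not met
11. condition 'operates beyond 50 nautical miles' holds; crew injury coverage $60,000 < $75,000 → not met
Not met: 1, 3, 4, 5, 7, 8, 9, 10, 11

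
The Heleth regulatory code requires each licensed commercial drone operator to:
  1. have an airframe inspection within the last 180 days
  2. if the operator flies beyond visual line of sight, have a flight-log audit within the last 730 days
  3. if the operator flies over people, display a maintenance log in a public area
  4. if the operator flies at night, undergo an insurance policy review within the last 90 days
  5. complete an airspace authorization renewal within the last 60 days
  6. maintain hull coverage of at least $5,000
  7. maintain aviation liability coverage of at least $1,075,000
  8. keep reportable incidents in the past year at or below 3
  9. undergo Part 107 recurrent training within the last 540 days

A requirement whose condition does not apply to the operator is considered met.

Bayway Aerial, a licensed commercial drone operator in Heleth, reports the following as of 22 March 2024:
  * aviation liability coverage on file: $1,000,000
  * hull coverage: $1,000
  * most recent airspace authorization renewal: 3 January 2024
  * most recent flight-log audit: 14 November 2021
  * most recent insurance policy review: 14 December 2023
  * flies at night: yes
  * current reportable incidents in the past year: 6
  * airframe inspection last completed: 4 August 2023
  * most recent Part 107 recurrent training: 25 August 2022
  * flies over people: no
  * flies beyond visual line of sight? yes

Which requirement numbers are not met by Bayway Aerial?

1. airframe inspection 231 days ago vs limit 180 → not met
2. condition 'flies beyond visual line of sight' holds; flight-log audit 859 days ago vs limit 730 → not met
3. condition 'flies over people' does not hold → requirement n/a → met
4. condition 'flies at night' holds; insurance policy review 99 days ago vs limit 90 → not met
5. airspace authorization renewal 79 days ago vs limit 60 → not met
6. hull coverage $1,000 < $5,000 → not met
7. aviation liability coverage $1,000,000 < $1,075,000 → not met
8. reportable incidents in the past year 6 > 3 → not met
9. Part 107 recurrent training 575 days ago vs limit 540 → not met
Not met: 1, 2, 4, 5, 6, 7, 8, 9

1, 2, 4, 5, 6, 7, 8, 9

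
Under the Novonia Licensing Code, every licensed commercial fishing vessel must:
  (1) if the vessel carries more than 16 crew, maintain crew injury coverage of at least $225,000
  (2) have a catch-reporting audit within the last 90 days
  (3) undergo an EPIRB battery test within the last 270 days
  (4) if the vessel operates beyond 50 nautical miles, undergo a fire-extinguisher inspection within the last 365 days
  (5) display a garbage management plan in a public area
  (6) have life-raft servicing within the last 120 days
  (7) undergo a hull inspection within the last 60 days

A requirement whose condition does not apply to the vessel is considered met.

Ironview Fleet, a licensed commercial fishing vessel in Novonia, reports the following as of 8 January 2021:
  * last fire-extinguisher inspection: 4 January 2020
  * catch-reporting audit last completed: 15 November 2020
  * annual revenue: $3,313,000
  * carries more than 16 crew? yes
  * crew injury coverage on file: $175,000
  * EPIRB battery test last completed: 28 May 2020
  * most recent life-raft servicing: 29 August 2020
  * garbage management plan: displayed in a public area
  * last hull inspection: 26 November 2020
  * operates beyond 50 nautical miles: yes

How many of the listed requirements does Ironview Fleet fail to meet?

3

1. condition 'carries more than 16 crew' holds; crew injury coverage $175,000 < $225,000 → not met
2. catch-reporting audit 54 days ago vs limit 90 → met
3. EPIRB battery test 225 days ago vs limit 270 → met
4. condition 'operates beyond 50 nautical miles' holds; fire-extinguisher inspection 370 days ago vs limit 365 → not met
5. garbage management plan present → met
6. life-raft servicing 132 days ago vs limit 120 → not met
7. hull inspection 43 days ago vs limit 60 → met
Not met: 3 of 7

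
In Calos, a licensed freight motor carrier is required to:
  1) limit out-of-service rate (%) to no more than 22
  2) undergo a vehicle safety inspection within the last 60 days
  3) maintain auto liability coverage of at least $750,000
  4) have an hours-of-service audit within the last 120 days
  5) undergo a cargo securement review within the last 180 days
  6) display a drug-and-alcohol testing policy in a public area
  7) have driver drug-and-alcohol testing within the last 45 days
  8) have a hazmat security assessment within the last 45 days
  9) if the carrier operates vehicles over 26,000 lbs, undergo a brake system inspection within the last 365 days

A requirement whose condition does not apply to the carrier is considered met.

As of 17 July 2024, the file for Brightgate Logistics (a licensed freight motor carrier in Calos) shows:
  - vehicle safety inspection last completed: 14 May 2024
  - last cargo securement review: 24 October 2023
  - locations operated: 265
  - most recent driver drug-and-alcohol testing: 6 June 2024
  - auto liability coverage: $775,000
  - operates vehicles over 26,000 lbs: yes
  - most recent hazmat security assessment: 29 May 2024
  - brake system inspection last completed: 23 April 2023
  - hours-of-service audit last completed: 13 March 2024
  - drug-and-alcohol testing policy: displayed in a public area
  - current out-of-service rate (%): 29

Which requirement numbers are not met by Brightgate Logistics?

1, 2, 4, 5, 8, 9

1. out-of-service rate (%) 29 > 22 → not met
2. vehicle safety inspection 64 days ago vs limit 60 → not met
3. auto liability coverage $775,000 ≥ $750,000 → met
4. hours-of-service audit 126 days ago vs limit 120 → not met
5. cargo securement review 267 days ago vs limit 180 → not met
6. drug-and-alcohol testing policy present → met
7. driver drug-and-alcohol testing 41 days ago vs limit 45 → met
8. hazmat security assessment 49 days ago vs limit 45 → not met
9. condition 'operates vehicles over 26,000 lbs' holds; brake system inspection 451 days ago vs limit 365 → not met
Not met: 1, 2, 4, 5, 8, 9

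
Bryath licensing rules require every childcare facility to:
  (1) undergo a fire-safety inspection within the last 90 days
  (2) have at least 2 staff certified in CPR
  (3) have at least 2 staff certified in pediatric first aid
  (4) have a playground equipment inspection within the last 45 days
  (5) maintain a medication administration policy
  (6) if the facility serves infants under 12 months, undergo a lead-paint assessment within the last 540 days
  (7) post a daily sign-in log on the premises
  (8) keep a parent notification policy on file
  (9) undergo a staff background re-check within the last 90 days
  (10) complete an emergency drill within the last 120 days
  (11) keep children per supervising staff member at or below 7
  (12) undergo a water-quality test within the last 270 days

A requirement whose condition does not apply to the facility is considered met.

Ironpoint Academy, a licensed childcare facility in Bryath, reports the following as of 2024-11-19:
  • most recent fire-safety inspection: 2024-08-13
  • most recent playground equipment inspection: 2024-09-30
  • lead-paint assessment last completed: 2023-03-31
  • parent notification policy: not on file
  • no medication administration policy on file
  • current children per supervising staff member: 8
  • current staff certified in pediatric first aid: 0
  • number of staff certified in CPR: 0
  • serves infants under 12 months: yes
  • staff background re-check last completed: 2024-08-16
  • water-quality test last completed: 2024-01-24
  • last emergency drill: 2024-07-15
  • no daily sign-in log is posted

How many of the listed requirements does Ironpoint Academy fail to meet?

1. fire-safety inspection 98 days ago vs limit 90 → not met
2. staff certified in CPR 0 < 2 → not met
3. staff certified in pediatric first aid 0 < 2 → not met
4. playground equipment inspection 50 days ago vs limit 45 → not met
5. medication administration policy absent → not met
6. condition 'serves infants under 12 months' holds; lead-paint assessment 599 days ago vs limit 540 → not met
7. daily sign-in log absent → not met
8. parent notification policy absent → not met
9. staff background re-check 95 days ago vs limit 90 → not met
10. emergency drill 127 days ago vs limit 120 → not met
11. children per supervising staff member 8 > 7 → not met
12. water-quality test 300 days ago vs limit 270 → not met
Not met: 12 of 12

12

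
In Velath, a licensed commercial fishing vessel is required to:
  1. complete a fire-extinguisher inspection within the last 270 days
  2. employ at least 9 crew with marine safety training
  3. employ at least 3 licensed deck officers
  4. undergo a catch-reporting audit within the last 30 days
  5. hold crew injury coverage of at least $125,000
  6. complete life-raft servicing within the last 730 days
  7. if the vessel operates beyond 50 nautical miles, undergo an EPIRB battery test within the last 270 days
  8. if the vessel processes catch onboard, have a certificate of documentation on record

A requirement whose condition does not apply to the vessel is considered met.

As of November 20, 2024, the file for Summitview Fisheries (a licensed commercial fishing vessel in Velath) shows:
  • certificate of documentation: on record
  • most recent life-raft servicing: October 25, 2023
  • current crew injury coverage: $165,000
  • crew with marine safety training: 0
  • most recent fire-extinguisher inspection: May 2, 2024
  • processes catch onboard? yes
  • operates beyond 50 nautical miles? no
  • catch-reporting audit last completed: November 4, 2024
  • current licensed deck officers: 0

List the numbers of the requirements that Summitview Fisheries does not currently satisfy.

1. fire-extinguisher inspection 202 days ago vs limit 270 → met
2. crew with marine safety training 0 < 9 → not met
3. licensed deck officers 0 < 3 → not met
4. catch-reporting audit 16 days ago vs limit 30 → met
5. crew injury coverage $165,000 ≥ $125,000 → met
6. life-raft servicing 392 days ago vs limit 730 → met
7. condition 'operates beyond 50 nautical miles' does not hold → requirement n/a → met
8. condition 'processes catch onboard' holds; certificate of documentation present → met
Not met: 2, 3

2, 3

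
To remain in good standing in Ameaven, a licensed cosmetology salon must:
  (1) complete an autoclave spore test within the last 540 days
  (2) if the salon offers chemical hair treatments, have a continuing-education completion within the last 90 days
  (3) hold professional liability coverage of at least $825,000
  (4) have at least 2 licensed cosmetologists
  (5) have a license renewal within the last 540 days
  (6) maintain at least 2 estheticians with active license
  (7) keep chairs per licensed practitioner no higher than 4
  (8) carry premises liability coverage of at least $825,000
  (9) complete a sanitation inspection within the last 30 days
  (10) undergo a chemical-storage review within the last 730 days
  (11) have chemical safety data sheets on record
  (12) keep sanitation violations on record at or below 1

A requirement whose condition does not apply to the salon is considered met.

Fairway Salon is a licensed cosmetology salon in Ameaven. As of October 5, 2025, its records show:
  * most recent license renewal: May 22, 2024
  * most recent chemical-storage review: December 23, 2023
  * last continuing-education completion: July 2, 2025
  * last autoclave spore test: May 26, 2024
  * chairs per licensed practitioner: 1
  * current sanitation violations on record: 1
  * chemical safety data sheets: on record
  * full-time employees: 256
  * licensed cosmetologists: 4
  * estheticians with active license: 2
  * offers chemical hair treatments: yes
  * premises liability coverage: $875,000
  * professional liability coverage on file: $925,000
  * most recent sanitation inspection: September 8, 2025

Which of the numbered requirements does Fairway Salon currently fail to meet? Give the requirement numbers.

2

1. autoclave spore test 497 days ago vs limit 540 → met
2. condition 'offers chemical hair treatments' holds; continuing-education completion 95 days ago vs limit 90 → not met
3. professional liability coverage $925,000 ≥ $825,000 → met
4. licensed cosmetologists 4 ≥ 2 → met
5. license renewal 501 days ago vs limit 540 → met
6. estheticians with active license 2 ≥ 2 → met
7. chairs per licensed practitioner 1 ≤ 4 → met
8. premises liability coverage $875,000 ≥ $825,000 → met
9. sanitation inspection 27 days ago vs limit 30 → met
10. chemical-storage review 652 days ago vs limit 730 → met
11. chemical safety data sheets present → met
12. sanitation violations on record 1 ≤ 1 → met
Not met: 2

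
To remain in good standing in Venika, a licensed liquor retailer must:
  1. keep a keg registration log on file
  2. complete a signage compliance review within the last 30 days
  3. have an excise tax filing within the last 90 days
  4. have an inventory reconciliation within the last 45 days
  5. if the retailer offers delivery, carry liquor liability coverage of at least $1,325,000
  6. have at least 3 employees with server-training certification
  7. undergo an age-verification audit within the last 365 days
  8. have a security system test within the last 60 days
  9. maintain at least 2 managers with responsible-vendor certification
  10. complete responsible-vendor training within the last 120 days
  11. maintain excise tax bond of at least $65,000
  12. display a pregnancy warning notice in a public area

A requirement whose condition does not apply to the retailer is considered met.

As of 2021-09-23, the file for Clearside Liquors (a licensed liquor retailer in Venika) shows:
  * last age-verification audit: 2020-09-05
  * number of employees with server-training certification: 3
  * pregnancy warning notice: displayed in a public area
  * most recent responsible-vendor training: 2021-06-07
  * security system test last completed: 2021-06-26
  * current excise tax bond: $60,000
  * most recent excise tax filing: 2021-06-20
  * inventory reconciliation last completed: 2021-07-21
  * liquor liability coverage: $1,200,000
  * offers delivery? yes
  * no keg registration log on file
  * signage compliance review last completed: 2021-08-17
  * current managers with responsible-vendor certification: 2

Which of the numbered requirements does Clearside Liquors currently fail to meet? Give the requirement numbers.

1. keg registration log absent → not met
2. signage compliance review 37 days ago vs limit 30 → not met
3. excise tax filing 95 days ago vs limit 90 → not met
4. inventory reconciliation 64 days ago vs limit 45 → not met
5. condition 'offers delivery' holds; liquor liability coverage $1,200,000 < $1,325,000 → not met
6. employees with server-training certification 3 ≥ 3 → met
7. age-verification audit 383 days ago vs limit 365 → not met
8. security system test 89 days ago vs limit 60 → not met
9. managers with responsible-vendor certification 2 ≥ 2 → met
10. responsible-vendor training 108 days ago vs limit 120 → met
11. excise tax bond $60,000 < $65,000 → not met
12. pregnancy warning notice present → met
Not met: 1, 2, 3, 4, 5, 7, 8, 11

1, 2, 3, 4, 5, 7, 8, 11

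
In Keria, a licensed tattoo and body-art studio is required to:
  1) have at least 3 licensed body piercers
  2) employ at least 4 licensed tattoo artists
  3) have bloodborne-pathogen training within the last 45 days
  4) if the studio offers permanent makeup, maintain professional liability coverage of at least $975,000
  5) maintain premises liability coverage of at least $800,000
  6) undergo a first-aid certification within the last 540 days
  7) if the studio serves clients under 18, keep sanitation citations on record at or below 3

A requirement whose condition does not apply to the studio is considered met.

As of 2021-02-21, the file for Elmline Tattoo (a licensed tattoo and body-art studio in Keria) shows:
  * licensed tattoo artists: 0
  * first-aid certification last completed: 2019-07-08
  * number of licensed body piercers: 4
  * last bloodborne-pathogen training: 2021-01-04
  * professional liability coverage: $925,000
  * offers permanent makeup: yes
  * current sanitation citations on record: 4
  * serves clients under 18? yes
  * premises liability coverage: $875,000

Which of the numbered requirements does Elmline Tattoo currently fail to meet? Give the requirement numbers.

1. licensed body piercers 4 ≥ 3 → met
2. licensed tattoo artists 0 < 4 → not met
3. bloodborne-pathogen training 48 days ago vs limit 45 → not met
4. condition 'offers permanent makeup' holds; professional liability coverage $925,000 < $975,000 → not met
5. premises liability coverage $875,000 ≥ $800,000 → met
6. first-aid certification 594 days ago vs limit 540 → not met
7. condition 'serves clients under 18' holds; sanitation citations on record 4 > 3 → not met
Not met: 2, 3, 4, 6, 7

2, 3, 4, 6, 7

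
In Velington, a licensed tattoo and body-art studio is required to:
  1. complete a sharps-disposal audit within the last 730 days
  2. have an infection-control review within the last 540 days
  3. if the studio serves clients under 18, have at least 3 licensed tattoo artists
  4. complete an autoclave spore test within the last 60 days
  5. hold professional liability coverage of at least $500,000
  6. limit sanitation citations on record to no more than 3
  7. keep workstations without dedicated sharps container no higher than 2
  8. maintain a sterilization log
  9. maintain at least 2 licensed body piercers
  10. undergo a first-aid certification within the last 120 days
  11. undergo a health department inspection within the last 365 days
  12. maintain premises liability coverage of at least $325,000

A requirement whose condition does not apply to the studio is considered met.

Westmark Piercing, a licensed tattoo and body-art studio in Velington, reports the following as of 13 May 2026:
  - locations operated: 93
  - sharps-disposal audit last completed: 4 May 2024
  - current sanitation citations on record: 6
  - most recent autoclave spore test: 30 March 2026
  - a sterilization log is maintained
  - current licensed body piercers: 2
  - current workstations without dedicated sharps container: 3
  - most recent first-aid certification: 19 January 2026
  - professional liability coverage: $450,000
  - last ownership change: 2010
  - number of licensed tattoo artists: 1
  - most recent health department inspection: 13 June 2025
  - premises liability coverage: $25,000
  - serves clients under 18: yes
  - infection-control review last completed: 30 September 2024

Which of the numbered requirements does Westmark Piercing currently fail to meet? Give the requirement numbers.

1. sharps-disposal audit 739 days ago vs limit 730 → not met
2. infection-control review 590 days ago vs limit 540 → not met
3. condition 'serves clients under 18' holds; licensed tattoo artists 1 < 3 → not met
4. autoclave spore test 44 days ago vs limit 60 → met
5. professional liability coverage $450,000 < $500,000 → not met
6. sanitation citations on record 6 > 3 → not met
7. workstations without dedicated sharps container 3 > 2 → not met
8. sterilization log present → met
9. licensed body piercers 2 ≥ 2 → met
10. first-aid certification 114 days ago vs limit 120 → met
11. health department inspection 334 days ago vs limit 365 → met
12. premises liability coverage $25,000 < $325,000 → not met
Not met: 1, 2, 3, 5, 6, 7, 12

1, 2, 3, 5, 6, 7, 12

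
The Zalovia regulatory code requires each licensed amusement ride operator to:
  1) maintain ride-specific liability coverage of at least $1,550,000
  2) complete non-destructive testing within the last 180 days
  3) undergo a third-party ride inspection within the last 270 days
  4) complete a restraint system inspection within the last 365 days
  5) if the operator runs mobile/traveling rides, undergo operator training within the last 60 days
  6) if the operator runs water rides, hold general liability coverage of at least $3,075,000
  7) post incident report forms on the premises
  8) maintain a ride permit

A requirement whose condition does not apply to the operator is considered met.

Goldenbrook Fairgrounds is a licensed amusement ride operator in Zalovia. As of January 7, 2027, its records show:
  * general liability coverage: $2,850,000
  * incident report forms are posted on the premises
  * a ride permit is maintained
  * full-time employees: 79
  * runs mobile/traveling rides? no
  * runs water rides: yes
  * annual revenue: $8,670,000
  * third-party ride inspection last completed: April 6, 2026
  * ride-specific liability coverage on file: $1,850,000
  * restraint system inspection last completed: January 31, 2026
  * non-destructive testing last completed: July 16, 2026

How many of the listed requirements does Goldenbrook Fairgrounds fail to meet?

2

1. ride-specific liability coverage $1,850,000 ≥ $1,550,000 → met
2. non-destructive testing 175 days ago vs limit 180 → met
3. third-party ride inspection 276 days ago vs limit 270 → not met
4. restraint system inspection 341 days ago vs limit 365 → met
5. condition 'runs mobile/traveling rides' does not hold → requirement n/a → met
6. condition 'runs water rides' holds; general liability coverage $2,850,000 < $3,075,000 → not met
7. incident report forms present → met
8. ride permit present → met
Not met: 2 of 8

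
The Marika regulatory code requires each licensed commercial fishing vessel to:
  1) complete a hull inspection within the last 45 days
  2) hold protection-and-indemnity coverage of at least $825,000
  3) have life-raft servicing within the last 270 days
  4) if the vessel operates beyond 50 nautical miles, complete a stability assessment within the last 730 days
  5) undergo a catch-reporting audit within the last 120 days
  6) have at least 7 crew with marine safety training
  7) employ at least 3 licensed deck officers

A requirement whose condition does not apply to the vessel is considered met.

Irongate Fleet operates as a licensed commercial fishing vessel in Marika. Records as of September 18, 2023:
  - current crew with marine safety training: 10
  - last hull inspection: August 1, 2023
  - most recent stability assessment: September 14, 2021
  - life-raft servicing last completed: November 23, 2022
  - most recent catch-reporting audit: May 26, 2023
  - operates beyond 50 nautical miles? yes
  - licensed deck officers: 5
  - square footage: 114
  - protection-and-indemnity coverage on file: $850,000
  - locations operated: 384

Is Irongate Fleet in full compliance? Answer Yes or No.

No

1. hull inspection 48 days ago vs limit 45 → not met
2. protection-and-indemnity coverage $850,000 ≥ $825,000 → met
3. life-raft servicing 299 days ago vs limit 270 → not met
4. condition 'operates beyond 50 nautical miles' holds; stability assessment 734 days ago vs limit 730 → not met
5. catch-reporting audit 115 days ago vs limit 120 → met
6. crew with marine safety training 10 ≥ 7 → met
7. licensed deck officers 5 ≥ 3 → met
Not met: 1, 3, 4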